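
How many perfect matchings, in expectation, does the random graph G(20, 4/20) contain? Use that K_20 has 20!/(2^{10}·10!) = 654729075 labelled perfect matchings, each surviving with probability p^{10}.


K_20 has 20!/(2^{10}·10!) = 654729075 labelled perfect matchings.
For each such perfect matching H, let X_H = 1 if all 10 edges of H are present in G. Then P[X_H = 1] = p^{10} = (1/5)^{10} = 1/9765625.
By linearity: E[X] = Σ_H E[X_H] = 654729075 · p^{10} = 654729075 · 1/9765625 = 26189163/390625.
Numerically: E[X] ≈ 67.04.

E[X] = 654729075 · (1/5)^{10} = 26189163/390625 ≈ 67.04.


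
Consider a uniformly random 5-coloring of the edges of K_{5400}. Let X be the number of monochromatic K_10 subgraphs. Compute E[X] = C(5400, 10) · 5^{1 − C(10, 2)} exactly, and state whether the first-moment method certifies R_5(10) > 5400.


E[X] = C(5400, 10) · 5^{1 − 45} = 5761735538961887279463031445160 · 5^{−44} = 5761735538961887279463031445160/5684341886080801486968994140625.
As a reduced fraction: E[X] = 1152347107792377455892606289032/1136868377216160297393798828125 ≈ 1.01362.
Is E[X] < 1? NO.
Since E[X] ≥ 1, the first-moment bound is inconclusive at n = 5400; it does NOT by itself certify R_5(10) > 5400.

E[X] = 1152347107792377455892606289032/1136868377216160297393798828125 ≈ 1.01362; E[X] ≥ 1; first-moment method inconclusive here.


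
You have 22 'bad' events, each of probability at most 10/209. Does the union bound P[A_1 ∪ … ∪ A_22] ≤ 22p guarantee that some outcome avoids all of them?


Union bound: P[∪_{i=1}^{22} A_i] ≤ Σ_i P[A_i] ≤ 22·p = 22·(10/209) = 20/19.
Numerically: 20/19 ≈ 1.05263.
Is 20/19 < 1? NO.
Since the bound 20/19 is ≥ 1, the union bound is uninformative here; it does NOT by itself certify existence.

22·p = 20/19 ≈ 1.05263; existence NOT certified by the union bound.


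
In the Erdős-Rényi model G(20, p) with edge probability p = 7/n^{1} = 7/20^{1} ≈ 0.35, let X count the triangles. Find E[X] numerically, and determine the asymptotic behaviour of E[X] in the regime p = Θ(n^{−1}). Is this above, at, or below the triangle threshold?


Number of potential triangles: C(20, 3) = 1140.
Each occurs with probability p³ ≈ (0.35)³ ≈ 4.28750000e-02.
By linearity: E[X] = C(20, 3)·p³ ≈ 1140 · 4.28750000e-02 ≈ 48.877500.
Here α = 1, so p = 7/n is exactly at the triangle threshold p ~ 1/n. Asymptotically E[X] → c³/6 = 7³/6 = 343/6 ≈ 57.166667, a bounded constant. In this regime the triangle count is asymptotically Poisson(c³/6).

E[X] ≈ 48.877500; in regime p = Θ(1/n^{1}) E[X] stays bounded (at the triangle threshold p ~ 1/n).


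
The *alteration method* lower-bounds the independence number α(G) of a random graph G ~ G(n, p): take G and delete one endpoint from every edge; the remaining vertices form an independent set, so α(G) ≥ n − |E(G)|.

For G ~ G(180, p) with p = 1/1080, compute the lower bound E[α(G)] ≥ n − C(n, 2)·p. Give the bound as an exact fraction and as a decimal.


E[|E(G)|] = C(180, 2)·p = 16110 · (1/1080) = 179/12.
E[α(G)] ≥ n − E[|E(G)|] = 180 − 179/12 = 1981/12.
Numerically: ≈ 165.083333.
(This is only a lower bound; the true E[α(G)] may be larger.)

E[α(G)] ≥ 1981/12 ≈ 165.083333.


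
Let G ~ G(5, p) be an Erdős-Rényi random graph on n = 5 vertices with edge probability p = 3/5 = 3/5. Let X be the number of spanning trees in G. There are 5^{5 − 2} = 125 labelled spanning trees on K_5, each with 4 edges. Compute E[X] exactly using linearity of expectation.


K_5 has 5^{5 − 2} = 125 labelled spanning trees.
For each such spanning tree H, let X_H = 1 if all 4 edges of H are present in G. Then P[X_H = 1] = p^{4} = (3/5)^{4} = 81/625.
Summing the indicators: E[X] = Σ_H E[X_H] = 125 · p^{4} = 125 · 81/625 = 81/5.
Numerically: E[X] ≈ 16.2.

E[X] = 125 · (3/5)^{4} = 81/5 ≈ 16.2.


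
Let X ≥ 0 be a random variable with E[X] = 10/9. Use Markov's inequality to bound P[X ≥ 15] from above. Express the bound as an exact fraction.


μ = E[X] = 10/9, a = 15.
Markov: P[X ≥ 15] ≤ μ/a = (10/9)/15 = 2/27.
Numerically: ≈ 0.074074.
(Since a = 15 > μ = 1.111111, the bound 2/27 is < 1 and informative.)

P[X ≥ 15] ≤ 2/27 ≈ 0.074074.


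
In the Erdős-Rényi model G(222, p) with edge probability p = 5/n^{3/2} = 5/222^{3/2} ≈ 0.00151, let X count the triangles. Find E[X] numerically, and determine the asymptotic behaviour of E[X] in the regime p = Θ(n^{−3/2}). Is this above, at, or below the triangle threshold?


Number of potential triangles: C(222, 3) = 1798940.
Each occurs with probability p³ ≈ (0.00151)³ ≈ 3.45399e-09.
By linearity: E[X] = C(222, 3)·p³ ≈ 1798940 · 3.45399e-09 ≈ 0.006.
Since α = 3/2 > 1, p = c/n^{3/2} = o(1/n) is below the triangle threshold p ~ 1/n. Asymptotically E[X] ~ (c³/6)·n^{3(1−α)} = (5³/6)·n^{-1.5} → 0, so by Markov's inequality G has no triangles w.h.p.

E[X] ≈ 0.006; in regime p = Θ(1/n^{3/2}) E[X] tends to 0 (below the triangle threshold p ~ 1/n).


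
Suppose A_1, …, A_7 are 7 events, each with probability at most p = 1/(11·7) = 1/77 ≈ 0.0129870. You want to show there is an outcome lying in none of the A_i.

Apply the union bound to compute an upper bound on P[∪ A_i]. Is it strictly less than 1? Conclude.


Union bound: P[∪_{i=1}^{7} A_i] ≤ Σ_i P[A_i] ≤ 7·p = 7·(1/77) = 1/11.
Numerically: 1/11 ≈ 0.0909091.
Is 1/11 < 1? YES.
Since P[∪ A_i] ≤ 1/11 < 1, the complement has P[∩ A_i^c] ≥ 1 − 1/11 = 10/11 > 0, so some outcome avoids every A_i.

7·p = 1/11 ≈ 0.0909091; existence CERTIFIED by the union bound.


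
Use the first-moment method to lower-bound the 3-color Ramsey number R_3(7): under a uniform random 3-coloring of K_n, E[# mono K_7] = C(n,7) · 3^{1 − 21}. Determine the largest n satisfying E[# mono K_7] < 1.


We need C(n, 7) · 3^{1 − 21} < 1, i.e. C(n, 7) < 3^{21 − 1} = 3486784401.
Check values of n near the boundary:
  n = 78: C(78, 7) = 2641902120; 2641902120 < 3486784401? YES
  n = 79: C(79, 7) = 2898753715; 2898753715 < 3486784401? YES
  n = 80: C(80, 7) = 3176716400; 3176716400 < 3486784401? YES
  n = 81: C(81, 7) = 3477216600; 3477216600 < 3486784401? YES
  n = 82: C(82, 7) = 3801756816; 3801756816 < 3486784401? NO
  n = 83: C(83, 7) = 4151918628; 4151918628 < 3486784401? NO
  n = 84: C(84, 7) = 4529365776; 4529365776 < 3486784401? NO
The largest n with C(n, 7) < 3486784401 is n = 81 (where E[X] = 42928600/43046721 ≈ 0.997). Hence R_3(7) > 81, i.e. R_3(7) ≥ 82.

Largest n = 81; hence R_3(7) > 81.


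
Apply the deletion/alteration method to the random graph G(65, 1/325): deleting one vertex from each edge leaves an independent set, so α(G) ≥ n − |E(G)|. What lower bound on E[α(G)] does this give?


E[|E(G)|] = C(65, 2)·p = 2080 · (1/325) = 32/5.
E[α(G)] ≥ n − E[|E(G)|] = 65 − 32/5 = 293/5.
Numerically: ≈ 58.6000.
(This is only a lower bound; the true E[α(G)] may be larger.)

E[α(G)] ≥ 293/5 ≈ 58.6000.


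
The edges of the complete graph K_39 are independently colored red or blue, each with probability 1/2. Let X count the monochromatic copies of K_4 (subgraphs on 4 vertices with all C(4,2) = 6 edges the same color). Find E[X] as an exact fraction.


Let X = Σ_S X_S over the C(39, 4) = 82251 subsets S of size 4, where X_S = 1 if the K_4 on S is monochromatic.
For a fixed S, the K_4 on S has C(4, 2) = 6 edges. P[all 6 edges red] = (1/2)^6, and likewise for blue, so P[monochromatic] = 2·(1/2)^6 = 2^{1 − 6} = 1/32.
By linearity of expectation: E[X] = C(39, 4) · 2^{1 − 6} = 82251 · 1/32 = 82251/32.
Numerically: E[X] ≈ 2570.343750.

E[X] = C(39,4)·2^(1−C(4,2)) = 82251/32 ≈ 2570.343750.


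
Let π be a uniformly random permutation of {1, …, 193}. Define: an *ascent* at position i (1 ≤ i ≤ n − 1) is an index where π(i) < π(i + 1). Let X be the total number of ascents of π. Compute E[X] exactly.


Write X = Σ X_I over i = 1, …, 192, with X_I the indicator of one ascent.
There are 192 indicators.
For each fixed i, the pair (π(i), π(i+1)) is a uniformly random ordered pair of distinct values from {1, …, 193}; by symmetry P[π(i) < π(i+1)] = 1/2.
By linearity: E[X] = 192 · (1/2) = (193 − 1) · (1/2) = 96 ≈ 96.00000.

E[X] = 96 = 96.00000.


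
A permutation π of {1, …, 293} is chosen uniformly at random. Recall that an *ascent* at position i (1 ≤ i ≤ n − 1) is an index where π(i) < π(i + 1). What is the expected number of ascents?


Write X = Σ X_I over i = 1, …, 292, with X_I the indicator of one ascent.
There are 292 indicators.
For each fixed i, the pair (π(i), π(i+1)) is a uniformly random ordered pair of distinct values from {1, …, 293}; by symmetry P[π(i) < π(i+1)] = 1/2.
By linearity: E[X] = 292 · (1/2) = (293 − 1) · (1/2) = 146 ≈ 146.00000.

E[X] = 146 = 146.00000.


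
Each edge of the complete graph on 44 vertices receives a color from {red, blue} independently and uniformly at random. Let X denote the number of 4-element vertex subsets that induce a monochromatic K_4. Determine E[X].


Let X = Σ_S X_S over the C(44, 4) = 135751 subsets S of size 4, where X_S = 1 if the K_4 on S is monochromatic.
For a fixed S, the K_4 on S has C(4, 2) = 6 edges. P[all 6 edges red] = (1/2)^6, and likewise for blue, so P[monochromatic] = 2·(1/2)^6 = 2^{1 − 6} = 1/32.
By linearity: E[X] = C(44, 4) · 2^{1 − 6} = 135751 · 1/32 = 135751/32.
Numerically: E[X] ≈ 4242.218750.

E[X] = C(44,4)·2^(1−C(4,2)) = 135751/32 ≈ 4242.218750.


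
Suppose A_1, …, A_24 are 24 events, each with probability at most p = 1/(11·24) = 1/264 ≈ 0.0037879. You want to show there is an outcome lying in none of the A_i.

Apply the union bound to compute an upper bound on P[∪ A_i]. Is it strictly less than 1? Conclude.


Union bound: P[∪_{i=1}^{24} A_i] ≤ Σ_i P[A_i] ≤ 24·p = 24·(1/264) = 1/11.
Numerically: 1/11 ≈ 0.0909091.
Is 1/11 < 1? YES.
Since P[∪ A_i] ≤ 1/11 < 1, the complement has P[∩ A_i^c] ≥ 1 − 1/11 = 10/11 > 0, so some outcome avoids every A_i.

24·p = 1/11 ≈ 0.0909091; existence CERTIFIED by the union bound.


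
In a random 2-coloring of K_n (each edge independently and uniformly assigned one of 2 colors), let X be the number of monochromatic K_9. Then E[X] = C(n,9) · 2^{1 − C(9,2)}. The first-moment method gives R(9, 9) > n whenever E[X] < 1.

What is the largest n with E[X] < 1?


We need C(n, 9) · 2^{1 − 36} < 1, i.e. C(n, 9) < 2^{36 − 1} = 34359738368.
Check values of n near the boundary:
  n = 59: C(59, 9) = 12565671261; 12565671261 < 34359738368? YES
  n = 60: C(60, 9) = 14783142660; 14783142660 < 34359738368? YES
  n = 61: C(61, 9) = 17341763505; 17341763505 < 34359738368? YES
  n = 62: C(62, 9) = 20286591270; 20286591270 < 34359738368? YES
  n = 63: C(63, 9) = 23667689815; 23667689815 < 34359738368? YES
  n = 64: C(64, 9) = 27540584512; 27540584512 < 34359738368? YES
  n = 65: C(65, 9) = 31966749880; 31966749880 < 34359738368? YES
  n = 66: C(66, 9) = 37014131440; 37014131440 < 34359738368? NO
  n = 67: C(67, 9) = 42757703560; 42757703560 < 34359738368? NO
The largest n with C(n, 9) < 34359738368 is n = 65 (where E[X] = 3995843735/4294967296 ≈ 0.9303549). Hence R(9, 9) > 65, i.e. R(9, 9) ≥ 66.

Largest n = 65; hence R(9, 9) > 65.


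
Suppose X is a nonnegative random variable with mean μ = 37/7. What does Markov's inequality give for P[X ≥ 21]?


μ = E[X] = 37/7, a = 21.
Markov: P[X ≥ 21] ≤ μ/a = (37/7)/21 = 37/147.
Numerically: ≈ 0.252.
(Since a = 21 > μ = 5.286, the bound 37/147 is < 1 and informative.)

P[X ≥ 21] ≤ 37/147 ≈ 0.252.


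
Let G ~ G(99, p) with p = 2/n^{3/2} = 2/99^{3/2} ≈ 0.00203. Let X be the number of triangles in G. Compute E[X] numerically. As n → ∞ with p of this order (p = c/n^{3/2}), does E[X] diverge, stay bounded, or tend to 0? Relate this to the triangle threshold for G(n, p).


Number of potential triangles: C(99, 3) = 156849.
Each occurs with probability p³ ≈ (0.00203)³ ≈ 8.370119e-09.
By linearity: E[X] = C(99, 3)·p³ ≈ 156849 · 8.370119e-09 ≈ 0.0013.
Since α = 3/2 > 1, p = c/n^{3/2} = o(1/n) is below the triangle threshold p ~ 1/n. Asymptotically E[X] ~ (c³/6)·n^{3(1−α)} = (2³/6)·n^{-1.5} → 0, so by Markov's inequality G has no triangles w.h.p.

E[X] ≈ 0.0013; in regime p = Θ(1/n^{3/2}) E[X] tends to 0 (below the triangle threshold p ~ 1/n).


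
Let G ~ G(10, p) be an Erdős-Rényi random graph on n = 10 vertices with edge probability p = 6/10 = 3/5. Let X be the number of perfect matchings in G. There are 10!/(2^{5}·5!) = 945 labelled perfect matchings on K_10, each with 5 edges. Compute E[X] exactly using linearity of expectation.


K_10 has 10!/(2^{5}·5!) = 945 labelled perfect matchings.
For each such perfect matching H, let X_H = 1 if all 5 edges of H are present in G. Then P[X_H = 1] = p^{5} = (3/5)^{5} = 243/3125.
By linearity of expectation: E[X] = Σ_H E[X_H] = 945 · p^{5} = 945 · 243/3125 = 45927/625.
Numerically: E[X] ≈ 73.5.

E[X] = 945 · (3/5)^{5} = 45927/625 ≈ 73.5.


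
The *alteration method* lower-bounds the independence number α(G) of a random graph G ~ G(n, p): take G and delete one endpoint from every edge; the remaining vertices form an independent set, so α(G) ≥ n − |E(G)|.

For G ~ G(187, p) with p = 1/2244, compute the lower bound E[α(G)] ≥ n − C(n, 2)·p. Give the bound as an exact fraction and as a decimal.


E[|E(G)|] = C(187, 2)·p = 17391 · (1/2244) = 31/4.
E[α(G)] ≥ n − E[|E(G)|] = 187 − 31/4 = 717/4.
Numerically: ≈ 179.25000.
(This is only a lower bound; the true E[α(G)] may be larger.)

E[α(G)] ≥ 717/4 ≈ 179.25000.


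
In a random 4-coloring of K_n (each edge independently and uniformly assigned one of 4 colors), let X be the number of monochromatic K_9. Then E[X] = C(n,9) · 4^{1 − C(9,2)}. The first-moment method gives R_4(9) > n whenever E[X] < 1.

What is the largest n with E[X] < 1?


We need C(n, 9) · 4^{1 − 36} < 1, i.e. C(n, 9) < 4^{36 − 1} = 1180591620717411303424.
Check values of n near the boundary:
  n = 910: C(910, 9) = 1133378248346922788210; 1133378248346922788210 < 1180591620717411303424? YES
  n = 911: C(911, 9) = 1144686900492291197405; 1144686900492291197405 < 1180591620717411303424? YES
  n = 912: C(912, 9) = 1156095740032081475120; 1156095740032081475120 < 1180591620717411303424? YES
  n = 913: C(913, 9) = 1167605542753639808390; 1167605542753639808390 < 1180591620717411303424? YES
  n = 914: C(914, 9) = 1179217089587653905932; 1179217089587653905932 < 1180591620717411303424? YES
  n = 915: C(915, 9) = 1190931166636537885130; 1190931166636537885130 < 1180591620717411303424? NO
The largest n with C(n, 9) < 1180591620717411303424 is n = 914 (where E[X] = 294804272396913476483/295147905179352825856 ≈ 0.998836). Hence R_4(9) > 914, i.e. R_4(9) ≥ 915.

Largest n = 914; hence R_4(9) > 914.


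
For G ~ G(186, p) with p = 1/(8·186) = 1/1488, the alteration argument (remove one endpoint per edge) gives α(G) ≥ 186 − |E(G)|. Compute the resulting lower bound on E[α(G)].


E[|E(G)|] = C(186, 2)·p = 17205 · (1/1488) = 185/16.
E[α(G)] ≥ n − E[|E(G)|] = 186 − 185/16 = 2791/16.
Numerically: ≈ 174.43750.
(This is only a lower bound; the true E[α(G)] may be larger.)

E[α(G)] ≥ 2791/16 ≈ 174.43750.


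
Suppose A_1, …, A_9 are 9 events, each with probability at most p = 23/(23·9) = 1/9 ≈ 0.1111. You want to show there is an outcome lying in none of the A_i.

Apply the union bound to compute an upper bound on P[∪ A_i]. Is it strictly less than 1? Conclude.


Union bound: P[∪_{i=1}^{9} A_i] ≤ Σ_i P[A_i] ≤ 9·p = 9·(1/9) = 1.
Numerically: 1 ≈ 1.0000.
Is 1 < 1? NO.
Since the bound 1 is ≥ 1, the union bound is uninformative here; it does NOT by itself certify existence.

9·p = 1 ≈ 1.0000; existence NOT certified by the union bound.


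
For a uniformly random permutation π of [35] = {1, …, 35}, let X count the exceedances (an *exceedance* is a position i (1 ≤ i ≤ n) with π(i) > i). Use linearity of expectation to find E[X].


Write X = Σ_{i=1}^{35} X_i, where X_i = 1_{π(i) > i}.
For each fixed i, π(i) is uniform over {1, …, 35} (marginal of a uniform permutation), so P[π(i) > i] = (n − i)/n. Summing: Σ_{i=1}^{35} (n − i)/n = (0 + 1 + … + 34)/35 = 35(35 − 1)/(2·35) = (35 − 1)/2.
Hence E[X] = Σ_{i=1}^{35} (35 − i)/35 = 17 ≈ 17.000000.

E[X] = 17 = 17.000000.


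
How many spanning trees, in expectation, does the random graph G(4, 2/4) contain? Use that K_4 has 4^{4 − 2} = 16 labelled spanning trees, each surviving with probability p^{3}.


K_4 has 4^{4 − 2} = 16 labelled spanning trees.
For each such spanning tree H, let X_H = 1 if all 3 edges of H are present in G. Then P[X_H = 1] = p^{3} = (1/2)^{3} = 1/8.
By linearity of expectation: E[X] = Σ_H E[X_H] = 16 · p^{3} = 16 · 1/8 = 2.
Numerically: E[X] ≈ 2.

E[X] = 16 · (1/2)^{3} = 2 ≈ 2.


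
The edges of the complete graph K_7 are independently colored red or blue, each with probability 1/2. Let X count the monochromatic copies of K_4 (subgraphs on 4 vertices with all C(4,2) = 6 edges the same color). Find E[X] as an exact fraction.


Let X = Σ_S X_S over the C(7, 4) = 35 subsets S of size 4, where X_S = 1 if the K_4 on S is monochromatic.
For a fixed S, the K_4 on S has C(4, 2) = 6 edges. P[all 6 edges red] = (1/2)^6, and likewise for blue, so P[monochromatic] = 2·(1/2)^6 = 2^{1 − 6} = 1/32.
By linearity of expectation: E[X] = C(7, 4) · 2^{1 − 6} = 35 · 1/32 = 35/32.
Numerically: E[X] ≈ 1.093750.

E[X] = C(7,4)·2^(1−C(4,2)) = 35/32 ≈ 1.093750.


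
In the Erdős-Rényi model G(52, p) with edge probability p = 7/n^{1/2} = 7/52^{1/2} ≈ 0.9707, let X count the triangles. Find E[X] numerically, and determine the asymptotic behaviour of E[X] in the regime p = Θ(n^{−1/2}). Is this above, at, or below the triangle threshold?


Number of potential triangles: C(52, 3) = 22100.
Each occurs with probability p³ ≈ (0.9707)³ ≈ 9.147220e-01.
By linearity: E[X] = C(52, 3)·p³ ≈ 22100 · 9.147220e-01 ≈ 20215.3553.
Since α = 1/2 < 1, p = c/n^{1/2} ≫ 1/n is above the triangle threshold p ~ 1/n. Asymptotically E[X] ~ (c³/6)·n^{3(1−α)} = (7³/6)·n^{1.5} → ∞; triangles are abundant w.h.p.

E[X] ≈ 20215.3553; in regime p = Θ(1/n^{1/2}) E[X] diverges (above the triangle threshold p ~ 1/n).


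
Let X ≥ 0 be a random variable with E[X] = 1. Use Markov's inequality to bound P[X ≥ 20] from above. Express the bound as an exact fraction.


μ = E[X] = 1, a = 20.
Markov: P[X ≥ 20] ≤ μ/a = (1)/20 = 1/20.
Numerically: ≈ 0.0500.
(Since a = 20 > μ = 1.0000, the bound 1/20 is < 1 and informative.)

P[X ≥ 20] ≤ 1/20 ≈ 0.0500.


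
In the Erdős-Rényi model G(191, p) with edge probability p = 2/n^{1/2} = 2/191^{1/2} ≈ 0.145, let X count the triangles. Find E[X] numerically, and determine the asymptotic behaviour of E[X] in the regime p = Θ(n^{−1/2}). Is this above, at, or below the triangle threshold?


Number of potential triangles: C(191, 3) = 1143135.
Each occurs with probability p³ ≈ (0.145)³ ≈ 3.03068e-03.
By linearity: E[X] = C(191, 3)·p³ ≈ 1143135 · 3.03068e-03 ≈ 3464.475.
Since α = 1/2 < 1, p = c/n^{1/2} ≫ 1/n is above the triangle threshold p ~ 1/n. Asymptotically E[X] ~ (c³/6)·n^{3(1−α)} = (2³/6)·n^{1.5} → ∞; triangles are abundant w.h.p.

E[X] ≈ 3464.475; in regime p = Θ(1/n^{1/2}) E[X] diverges (above the triangle threshold p ~ 1/n).


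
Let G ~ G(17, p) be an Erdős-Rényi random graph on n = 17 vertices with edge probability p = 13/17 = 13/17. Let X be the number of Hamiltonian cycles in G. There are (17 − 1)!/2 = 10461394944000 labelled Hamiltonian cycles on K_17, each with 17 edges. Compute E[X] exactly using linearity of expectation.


K_17 has (17 − 1)!/2 = 10461394944000 labelled Hamiltonian cycles.
For each such Hamiltonian cycle H, let X_H = 1 if all 17 edges of H are present in G. Then P[X_H = 1] = p^{17} = (13/17)^{17} = 8650415919381337933/827240261886336764177.
By linearity of expectation: E[X] = Σ_H E[X_H] = 10461394944000 · p^{17} = 10461394944000 · 8650415919381337933/827240261886336764177 = 90495417362513040260241610752000/827240261886336764177.
Numerically: E[X] ≈ 1.0939e+11.

E[X] = 10461394944000 · (13/17)^{17} = 90495417362513040260241610752000/827240261886336764177 ≈ 1.0939e+11.


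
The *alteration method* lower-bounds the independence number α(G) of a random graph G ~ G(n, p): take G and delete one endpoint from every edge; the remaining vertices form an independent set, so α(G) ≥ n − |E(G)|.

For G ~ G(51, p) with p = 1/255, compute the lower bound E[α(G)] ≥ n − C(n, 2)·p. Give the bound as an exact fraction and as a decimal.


E[|E(G)|] = C(51, 2)·p = 1275 · (1/255) = 5.
E[α(G)] ≥ n − E[|E(G)|] = 51 − 5 = 46.
Numerically: ≈ 46.000000.
(This is only a lower bound; the true E[α(G)] may be larger.)

E[α(G)] ≥ 46 ≈ 46.000000.


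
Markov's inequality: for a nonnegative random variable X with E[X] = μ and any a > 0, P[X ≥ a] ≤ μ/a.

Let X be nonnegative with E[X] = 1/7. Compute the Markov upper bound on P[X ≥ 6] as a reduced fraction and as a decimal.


μ = E[X] = 1/7, a = 6.
Markov: P[X ≥ 6] ≤ μ/a = (1/7)/6 = 1/42.
Numerically: ≈ 0.02381.
(Since a = 6 > μ = 0.14286, the bound 1/42 is < 1 and informative.)

P[X ≥ 6] ≤ 1/42 ≈ 0.02381.


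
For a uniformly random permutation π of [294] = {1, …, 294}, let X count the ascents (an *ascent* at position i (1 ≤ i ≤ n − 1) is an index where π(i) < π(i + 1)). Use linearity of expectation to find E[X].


Write X = Σ X_I over i = 1, …, 293, with X_I the indicator of one ascent.
There are 293 indicators.
For each fixed i, the pair (π(i), π(i+1)) is a uniformly random ordered pair of distinct values from {1, …, 294}; by symmetry P[π(i) < π(i+1)] = 1/2.
By linearity: E[X] = 293 · (1/2) = (294 − 1) · (1/2) = 293/2 ≈ 146.500000.

E[X] = 293/2 = 146.500000.


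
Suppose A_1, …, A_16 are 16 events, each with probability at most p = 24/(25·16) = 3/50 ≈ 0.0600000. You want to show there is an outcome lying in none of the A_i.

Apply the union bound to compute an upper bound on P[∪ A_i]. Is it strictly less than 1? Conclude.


Union bound: P[∪_{i=1}^{16} A_i] ≤ Σ_i P[A_i] ≤ 16·p = 16·(3/50) = 24/25.
Numerically: 24/25 ≈ 0.9600000.
Is 24/25 < 1? YES.
Since P[∪ A_i] ≤ 24/25 < 1, the complement has P[∩ A_i^c] ≥ 1 − 24/25 = 1/25 > 0, so some outcome avoids every A_i.

16·p = 24/25 ≈ 0.9600000; existence CERTIFIED by the union bound.


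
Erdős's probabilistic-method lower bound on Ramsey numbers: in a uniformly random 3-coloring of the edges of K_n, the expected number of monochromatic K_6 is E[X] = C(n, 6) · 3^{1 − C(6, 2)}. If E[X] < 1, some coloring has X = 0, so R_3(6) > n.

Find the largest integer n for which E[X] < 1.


We need C(n, 6) · 3^{1 − 15} < 1, i.e. C(n, 6) < 3^{15 − 1} = 4782969.
Check values of n near the boundary:
  n = 35: C(35, 6) = 1623160; 1623160 < 4782969? YES
  n = 36: C(36, 6) = 1947792; 1947792 < 4782969? YES
  n = 37: C(37, 6) = 2324784; 2324784 < 4782969? YES
  n = 38: C(38, 6) = 2760681; 2760681 < 4782969? YES
  n = 39: C(39, 6) = 3262623; 3262623 < 4782969? YES
  n = 40: C(40, 6) = 3838380; 3838380 < 4782969? YES
  n = 41: C(41, 6) = 4496388; 4496388 < 4782969? YES
  n = 42: C(42, 6) = 5245786; 5245786 < 4782969? NO
  n = 43: C(43, 6) = 6096454; 6096454 < 4782969? NO
The largest n with C(n, 6) < 4782969 is n = 41 (where E[X] = 1498796/1594323 ≈ 0.940). Hence R_3(6) > 41, i.e. R_3(6) ≥ 42.

Largest n = 41; hence R_3(6) > 41.


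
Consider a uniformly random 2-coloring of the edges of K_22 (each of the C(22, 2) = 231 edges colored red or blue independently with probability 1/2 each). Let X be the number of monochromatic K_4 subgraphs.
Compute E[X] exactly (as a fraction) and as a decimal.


Let X = Σ_S X_S over the C(22, 4) = 7315 subsets S of size 4, where X_S = 1 if the K_4 on S is monochromatic.
For a fixed S, the K_4 on S has C(4, 2) = 6 edges. P[all 6 edges red] = (1/2)^6, and likewise for blue, so P[monochromatic] = 2·(1/2)^6 = 2^{1 − 6} = 1/32.
By linearity of expectation: E[X] = C(22, 4) · 2^{1 − 6} = 7315 · 1/32 = 7315/32.
Numerically: E[X] ≈ 228.59375.

E[X] = C(22,4)·2^(1−C(4,2)) = 7315/32 ≈ 228.59375.


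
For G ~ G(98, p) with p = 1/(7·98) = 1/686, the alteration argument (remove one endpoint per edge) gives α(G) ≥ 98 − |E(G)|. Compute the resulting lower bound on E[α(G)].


E[|E(G)|] = C(98, 2)·p = 4753 · (1/686) = 97/14.
E[α(G)] ≥ n − E[|E(G)|] = 98 − 97/14 = 1275/14.
Numerically: ≈ 91.0714.
(This is only a lower bound; the true E[α(G)] may be larger.)

E[α(G)] ≥ 1275/14 ≈ 91.0714.


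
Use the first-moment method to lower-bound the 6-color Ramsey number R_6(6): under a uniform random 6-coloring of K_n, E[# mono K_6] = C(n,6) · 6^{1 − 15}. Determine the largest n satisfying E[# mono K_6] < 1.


We need C(n, 6) · 6^{1 − 15} < 1, i.e. C(n, 6) < 6^{15 − 1} = 78364164096.
Check values of n near the boundary:
  n = 196: C(196, 6) = 72887293024; 72887293024 < 78364164096? YES
  n = 197: C(197, 6) = 75176946208; 75176946208 < 78364164096? YES
  n = 198: C(198, 6) = 77526225777; 77526225777 < 78364164096? YES
  n = 199: C(199, 6) = 79936367511; 79936367511 < 78364164096? NO
The largest n with C(n, 6) < 78364164096 is n = 198 (where E[X] = 25842075259/26121388032 ≈ 0.9893071). Hence R_6(6) > 198, i.e. R_6(6) ≥ 199.

Largest n = 198; hence R_6(6) > 198.


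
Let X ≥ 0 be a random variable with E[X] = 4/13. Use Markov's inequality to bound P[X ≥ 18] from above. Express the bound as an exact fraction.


μ = E[X] = 4/13, a = 18.
Markov: P[X ≥ 18] ≤ μ/a = (4/13)/18 = 2/117.
Numerically: ≈ 0.017.
(Since a = 18 > μ = 0.308, the bound 2/117 is < 1 and informative.)

P[X ≥ 18] ≤ 2/117 ≈ 0.017.


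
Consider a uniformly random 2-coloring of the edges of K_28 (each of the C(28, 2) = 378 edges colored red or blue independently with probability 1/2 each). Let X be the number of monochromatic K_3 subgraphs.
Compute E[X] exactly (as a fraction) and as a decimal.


Let X = Σ_S X_S over the C(28, 3) = 3276 subsets S of size 3, where X_S = 1 if the K_3 on S is monochromatic.
For a fixed S, the K_3 on S has C(3, 2) = 3 edges. P[all 3 edges red] = (1/2)^3, and likewise for blue, so P[monochromatic] = 2·(1/2)^3 = 2^{1 − 3} = 1/4.
By linearity: E[X] = C(28, 3) · 2^{1 − 3} = 3276 · 1/4 = 819.
Numerically: E[X] ≈ 819.000.

E[X] = C(28,3)·2^(1−C(3,2)) = 819 ≈ 819.000.


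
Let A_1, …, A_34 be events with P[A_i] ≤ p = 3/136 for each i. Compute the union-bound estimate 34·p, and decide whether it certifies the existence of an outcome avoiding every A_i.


Union bound: P[∪_{i=1}^{34} A_i] ≤ Σ_i P[A_i] ≤ 34·p = 34·(3/136) = 3/4.
Numerically: 3/4 ≈ 0.75000.
Is 3/4 < 1? YES.
Since P[∪ A_i] ≤ 3/4 < 1, the complement has P[∩ A_i^c] ≥ 1 − 3/4 = 1/4 > 0, so some outcome avoids every A_i.

34·p = 3/4 ≈ 0.75000; existence CERTIFIED by the union bound.


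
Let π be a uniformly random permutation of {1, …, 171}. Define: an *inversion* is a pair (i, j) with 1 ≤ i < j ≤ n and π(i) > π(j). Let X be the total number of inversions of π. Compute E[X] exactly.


Write X = Σ X_I over the C(171, 2) = 14535 pairs i < j, with X_I the indicator of one inversion.
There are 14535 indicators.
For each fixed pair i < j, the values π(i) and π(j) are two distinct elements of {1, …, 171} in uniformly random order; by symmetry P[π(i) > π(j)] = 1/2.
By linearity: E[X] = 14535 · (1/2) = C(171, 2) · (1/2) = 14535/2 = 14535/2 ≈ 7267.5000.

E[X] = 14535/2 = 7267.5000.


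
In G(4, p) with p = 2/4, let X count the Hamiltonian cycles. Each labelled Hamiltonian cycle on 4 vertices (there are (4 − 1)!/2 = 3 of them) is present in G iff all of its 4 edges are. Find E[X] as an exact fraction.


K_4 has (4 − 1)!/2 = 3 labelled Hamiltonian cycles.
For each such Hamiltonian cycle H, let X_H = 1 if all 4 edges of H are present in G. Then P[X_H = 1] = p^{4} = (1/2)^{4} = 1/16.
By linearity: E[X] = Σ_H E[X_H] = 3 · p^{4} = 3 · 1/16 = 3/16.
Numerically: E[X] ≈ 0.1875.

E[X] = 3 · (1/2)^{4} = 3/16 ≈ 0.1875.


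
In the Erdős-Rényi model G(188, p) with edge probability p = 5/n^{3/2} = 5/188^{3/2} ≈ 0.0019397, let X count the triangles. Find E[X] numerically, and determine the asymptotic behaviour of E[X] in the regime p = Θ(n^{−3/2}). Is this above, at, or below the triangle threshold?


Number of potential triangles: C(188, 3) = 1089836.
Each occurs with probability p³ ≈ (0.0019397)³ ≈ 7.2979300e-09.
By linearity: E[X] = C(188, 3)·p³ ≈ 1089836 · 7.2979300e-09 ≈ 0.00795.
Since α = 3/2 > 1, p = c/n^{3/2} = o(1/n) is below the triangle threshold p ~ 1/n. Asymptotically E[X] ~ (c³/6)·n^{3(1−α)} = (5³/6)·n^{-1.5} → 0, so by Markov's inequality G has no triangles w.h.p.

E[X] ≈ 0.00795; in regime p = Θ(1/n^{3/2}) E[X] tends to 0 (below the triangle threshold p ~ 1/n).


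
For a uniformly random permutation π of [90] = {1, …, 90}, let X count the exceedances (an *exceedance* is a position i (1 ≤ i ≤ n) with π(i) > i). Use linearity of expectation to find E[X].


Write X = Σ_{i=1}^{90} X_i, where X_i = 1_{π(i) > i}.
For each fixed i, π(i) is uniform over {1, …, 90} (marginal of a uniform permutation), so P[π(i) > i] = (n − i)/n. Summing: Σ_{i=1}^{90} (n − i)/n = (0 + 1 + … + 89)/90 = 90(90 − 1)/(2·90) = (90 − 1)/2.
Hence E[X] = Σ_{i=1}^{90} (90 − i)/90 = 89/2 ≈ 44.500000.

E[X] = 89/2 = 44.500000.


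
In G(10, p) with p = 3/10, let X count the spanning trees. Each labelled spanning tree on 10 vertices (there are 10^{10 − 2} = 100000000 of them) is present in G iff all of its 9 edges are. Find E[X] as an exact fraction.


K_10 has 10^{10 − 2} = 100000000 labelled spanning trees.
For each such spanning tree H, let X_H = 1 if all 9 edges of H are present in G. Then P[X_H = 1] = p^{9} = (3/10)^{9} = 19683/1000000000.
By linearity: E[X] = Σ_H E[X_H] = 100000000 · p^{9} = 100000000 · 19683/1000000000 = 19683/10.
Numerically: E[X] ≈ 1968.3.

E[X] = 100000000 · (3/10)^{9} = 19683/10 ≈ 1968.3.


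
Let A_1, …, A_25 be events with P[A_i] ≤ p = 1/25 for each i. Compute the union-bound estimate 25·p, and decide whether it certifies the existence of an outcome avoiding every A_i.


Union bound: P[∪_{i=1}^{25} A_i] ≤ Σ_i P[A_i] ≤ 25·p = 25·(1/25) = 1.
Numerically: 1 ≈ 1.000000.
Is 1 < 1? NO.
Since the bound 1 is ≥ 1, the union bound is uninformative here; it does NOT by itself certify existence.

25·p = 1 ≈ 1.000000; existence NOT certified by the union bound.


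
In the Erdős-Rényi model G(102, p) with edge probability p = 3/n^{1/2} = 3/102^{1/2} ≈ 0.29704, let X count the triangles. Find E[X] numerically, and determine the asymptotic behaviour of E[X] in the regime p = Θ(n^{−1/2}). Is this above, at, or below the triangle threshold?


Number of potential triangles: C(102, 3) = 171700.
Each occurs with probability p³ ≈ (0.29704)³ ≈ 2.6209788e-02.
By linearity: E[X] = C(102, 3)·p³ ≈ 171700 · 2.6209788e-02 ≈ 4500.22058.
Since α = 1/2 < 1, p = c/n^{1/2} ≫ 1/n is above the triangle threshold p ~ 1/n. Asymptotically E[X] ~ (c³/6)·n^{3(1−α)} = (3³/6)·n^{1.5} → ∞; triangles are abundant w.h.p.

E[X] ≈ 4500.22058; in regime p = Θ(1/n^{1/2}) E[X] diverges (above the triangle threshold p ~ 1/n).


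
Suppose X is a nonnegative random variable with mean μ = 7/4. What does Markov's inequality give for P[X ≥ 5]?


μ = E[X] = 7/4, a = 5.
Markov: P[X ≥ 5] ≤ μ/a = (7/4)/5 = 7/20.
Numerically: ≈ 0.350000.
(Since a = 5 > μ = 1.750000, the bound 7/20 is < 1 and informative.)

P[X ≥ 5] ≤ 7/20 ≈ 0.350000.


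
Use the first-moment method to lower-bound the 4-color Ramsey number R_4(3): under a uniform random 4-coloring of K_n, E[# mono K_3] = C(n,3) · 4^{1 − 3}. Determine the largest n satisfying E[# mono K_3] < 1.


We need C(n, 3) · 4^{1 − 3} < 1, i.e. C(n, 3) < 4^{3 − 1} = 16.
Check values of n near the boundary:
  n = 3: C(3, 3) = 1; 1 < 16? YES
  n = 4: C(4, 3) = 4; 4 < 16? YES
  n = 5: C(5, 3) = 10; 10 < 16? YES
  n = 6: C(6, 3) = 20; 20 < 16? NO
The largest n with C(n, 3) < 16 is n = 5 (where E[X] = 5/8 ≈ 0.6250000). Hence R_4(3) > 5, i.e. R_4(3) ≥ 6.

Largest n = 5; hence R_4(3) > 5.


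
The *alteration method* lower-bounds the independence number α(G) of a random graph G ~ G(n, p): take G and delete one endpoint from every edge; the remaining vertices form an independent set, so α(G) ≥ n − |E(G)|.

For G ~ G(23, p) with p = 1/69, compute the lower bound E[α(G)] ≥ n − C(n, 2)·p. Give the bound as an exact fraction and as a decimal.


E[|E(G)|] = C(23, 2)·p = 253 · (1/69) = 11/3.
E[α(G)] ≥ n − E[|E(G)|] = 23 − 11/3 = 58/3.
Numerically: ≈ 19.333333.
(This is only a lower bound; the true E[α(G)] may be larger.)

E[α(G)] ≥ 58/3 ≈ 19.333333.


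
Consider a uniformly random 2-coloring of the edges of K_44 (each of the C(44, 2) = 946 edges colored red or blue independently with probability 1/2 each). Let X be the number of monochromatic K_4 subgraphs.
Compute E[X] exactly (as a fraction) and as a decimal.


Let X = Σ_S X_S over the C(44, 4) = 135751 subsets S of size 4, where X_S = 1 if the K_4 on S is monochromatic.
For a fixed S, the K_4 on S has C(4, 2) = 6 edges. P[all 6 edges red] = (1/2)^6, and likewise for blue, so P[monochromatic] = 2·(1/2)^6 = 2^{1 − 6} = 1/32.
By linearity: E[X] = C(44, 4) · 2^{1 − 6} = 135751 · 1/32 = 135751/32.
Numerically: E[X] ≈ 4242.218750.

E[X] = C(44,4)·2^(1−C(4,2)) = 135751/32 ≈ 4242.218750.


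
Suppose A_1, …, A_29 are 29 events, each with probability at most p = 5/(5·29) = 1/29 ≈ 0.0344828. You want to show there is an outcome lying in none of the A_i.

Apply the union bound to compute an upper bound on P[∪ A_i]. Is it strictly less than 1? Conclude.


Union bound: P[∪_{i=1}^{29} A_i] ≤ Σ_i P[A_i] ≤ 29·p = 29·(1/29) = 1.
Numerically: 1 ≈ 1.0000000.
Is 1 < 1? NO.
Since the bound 1 is ≥ 1, the union bound is uninformative here; it does NOT by itself certify existence.

29·p = 1 ≈ 1.0000000; existence NOT certified by the union bound.


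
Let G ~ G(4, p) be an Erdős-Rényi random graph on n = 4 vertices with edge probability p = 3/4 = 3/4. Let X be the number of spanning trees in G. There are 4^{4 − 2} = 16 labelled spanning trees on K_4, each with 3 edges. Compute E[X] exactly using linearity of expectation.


K_4 has 4^{4 − 2} = 16 labelled spanning trees.
For each such spanning tree H, let X_H = 1 if all 3 edges of H are present in G. Then P[X_H = 1] = p^{3} = (3/4)^{3} = 27/64.
Summing the indicators: E[X] = Σ_H E[X_H] = 16 · p^{3} = 16 · 27/64 = 27/4.
Numerically: E[X] ≈ 6.75.

E[X] = 16 · (3/4)^{3} = 27/4 ≈ 6.75.


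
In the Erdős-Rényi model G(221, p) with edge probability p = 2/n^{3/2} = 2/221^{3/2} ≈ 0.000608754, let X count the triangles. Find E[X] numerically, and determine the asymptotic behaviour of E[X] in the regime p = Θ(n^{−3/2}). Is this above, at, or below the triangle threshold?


Number of potential triangles: C(221, 3) = 1774630.
Each occurs with probability p³ ≈ (0.000608754)³ ≈ 2.25592551e-10.
By linearity: E[X] = C(221, 3)·p³ ≈ 1774630 · 2.25592551e-10 ≈ 0.000400.
Since α = 3/2 > 1, p = c/n^{3/2} = o(1/n) is below the triangle threshold p ~ 1/n. Asymptotically E[X] ~ (c³/6)·n^{3(1−α)} = (2³/6)·n^{-1.5} → 0, so by Markov's inequality G has no triangles w.h.p.

E[X] ≈ 0.000400; in regime p = Θ(1/n^{3/2}) E[X] tends to 0 (below the triangle threshold p ~ 1/n).


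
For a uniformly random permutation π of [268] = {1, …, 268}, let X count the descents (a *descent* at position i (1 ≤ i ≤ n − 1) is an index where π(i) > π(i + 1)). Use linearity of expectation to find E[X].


Write X = Σ X_I over i = 1, …, 267, with X_I the indicator of one descent.
There are 267 indicators.
For each fixed i, the pair (π(i), π(i+1)) is a uniformly random ordered pair of distinct values from {1, …, 268}; by symmetry P[π(i) > π(i+1)] = 1/2.
By linearity: E[X] = 267 · (1/2) = (268 − 1) · (1/2) = 267/2 ≈ 133.500.

E[X] = 267/2 = 133.500.


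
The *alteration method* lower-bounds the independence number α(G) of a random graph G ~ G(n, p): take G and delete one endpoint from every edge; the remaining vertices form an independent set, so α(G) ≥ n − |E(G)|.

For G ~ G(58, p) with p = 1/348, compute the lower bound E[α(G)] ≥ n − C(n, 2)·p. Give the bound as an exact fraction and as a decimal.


E[|E(G)|] = C(58, 2)·p = 1653 · (1/348) = 19/4.
E[α(G)] ≥ n − E[|E(G)|] = 58 − 19/4 = 213/4.
Numerically: ≈ 53.25000.
(This is only a lower bound; the true E[α(G)] may be larger.)

E[α(G)] ≥ 213/4 ≈ 53.25000.


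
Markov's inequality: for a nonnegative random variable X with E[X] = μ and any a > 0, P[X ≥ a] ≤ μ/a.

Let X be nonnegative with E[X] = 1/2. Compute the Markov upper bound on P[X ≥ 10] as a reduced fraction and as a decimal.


μ = E[X] = 1/2, a = 10.
Markov: P[X ≥ 10] ≤ μ/a = (1/2)/10 = 1/20.
Numerically: ≈ 0.0500.
(Since a = 10 > μ = 0.5000, the bound 1/20 is < 1 and informative.)

P[X ≥ 10] ≤ 1/20 ≈ 0.0500.


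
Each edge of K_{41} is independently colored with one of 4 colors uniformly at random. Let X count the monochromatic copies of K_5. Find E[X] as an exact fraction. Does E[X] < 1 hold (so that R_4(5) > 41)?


E[X] = C(41, 5) · 4^{1 − 10} = 749398 · 4^{−9} = 749398/262144.
As a reduced fraction: E[X] = 374699/131072 ≈ 2.85873.
Is E[X] < 1? NO.
Since E[X] ≥ 1, the first-moment bound is inconclusive at n = 41; it does NOT by itself certify R_4(5) > 41.

E[X] = 374699/131072 ≈ 2.85873; E[X] ≥ 1; first-moment method inconclusive here.


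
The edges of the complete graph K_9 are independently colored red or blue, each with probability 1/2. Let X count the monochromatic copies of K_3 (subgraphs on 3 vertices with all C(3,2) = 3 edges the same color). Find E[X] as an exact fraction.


Let X = Σ_S X_S over the C(9, 3) = 84 subsets S of size 3, where X_S = 1 if the K_3 on S is monochromatic.
For a fixed S, the K_3 on S has C(3, 2) = 3 edges. P[all 3 edges red] = (1/2)^3, and likewise for blue, so P[monochromatic] = 2·(1/2)^3 = 2^{1 − 3} = 1/4.
By linearity of expectation: E[X] = C(9, 3) · 2^{1 − 3} = 84 · 1/4 = 21.
Numerically: E[X] ≈ 21.000000.

E[X] = C(9,3)·2^(1−C(3,2)) = 21 ≈ 21.000000.


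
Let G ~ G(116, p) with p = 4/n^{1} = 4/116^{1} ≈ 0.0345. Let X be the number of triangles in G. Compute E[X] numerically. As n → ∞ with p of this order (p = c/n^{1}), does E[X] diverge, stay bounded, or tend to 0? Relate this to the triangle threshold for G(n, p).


Number of potential triangles: C(116, 3) = 253460.
Each occurs with probability p³ ≈ (0.0345)³ ≈ 4.10021e-05.
By linearity: E[X] = C(116, 3)·p³ ≈ 253460 · 4.10021e-05 ≈ 10.392.
Here α = 1, so p = 4/n is exactly at the triangle threshold p ~ 1/n. Asymptotically E[X] → c³/6 = 4³/6 = 32/3 ≈ 10.667, a bounded constant. In this regime the triangle count is asymptotically Poisson(c³/6).

E[X] ≈ 10.392; in regime p = Θ(1/n^{1}) E[X] stays bounded (at the triangle threshold p ~ 1/n).


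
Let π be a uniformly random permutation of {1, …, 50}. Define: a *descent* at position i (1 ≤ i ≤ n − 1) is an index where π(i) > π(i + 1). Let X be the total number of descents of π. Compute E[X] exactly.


Write X = Σ X_I over i = 1, …, 49, with X_I the indicator of one descent.
There are 49 indicators.
For each fixed i, the pair (π(i), π(i+1)) is a uniformly random ordered pair of distinct values from {1, …, 50}; by symmetry P[π(i) > π(i+1)] = 1/2.
By linearity: E[X] = 49 · (1/2) = (50 − 1) · (1/2) = 49/2 ≈ 24.500000.

E[X] = 49/2 = 24.500000.


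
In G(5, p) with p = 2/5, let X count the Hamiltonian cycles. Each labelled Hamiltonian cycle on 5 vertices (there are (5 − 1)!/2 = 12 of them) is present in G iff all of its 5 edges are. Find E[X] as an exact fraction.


K_5 has (5 − 1)!/2 = 12 labelled Hamiltonian cycles.
For each such Hamiltonian cycle H, let X_H = 1 if all 5 edges of H are present in G. Then P[X_H = 1] = p^{5} = (2/5)^{5} = 32/3125.
By linearity of expectation: E[X] = Σ_H E[X_H] = 12 · p^{5} = 12 · 32/3125 = 384/3125.
Numerically: E[X] ≈ 0.1229.

E[X] = 12 · (2/5)^{5} = 384/3125 ≈ 0.1229.
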